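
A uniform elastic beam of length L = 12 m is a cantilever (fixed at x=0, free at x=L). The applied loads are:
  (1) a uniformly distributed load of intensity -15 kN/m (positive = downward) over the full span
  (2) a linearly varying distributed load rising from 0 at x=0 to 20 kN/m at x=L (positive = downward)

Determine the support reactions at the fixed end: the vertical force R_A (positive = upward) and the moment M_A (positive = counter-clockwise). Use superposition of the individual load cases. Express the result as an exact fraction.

Load 1 — uniform load w=-15 kN/m over full span:
  R_A = wL = (-15)·12 = -180 kN
  M_A = wL²/2 = (-15)·12²/2 = -1080 kN·m
Load 2 — triangular load w₀=20 kN/m (0→w₀ over full span):
  R_A = w₀L/2 = 20·12/2 = 120 kN
  M_A = w₀L²/3 = 20·12²/3 = 960 kN·m
Superposition: R_A = -60 kN, M_A = -120 kN·m

R_A = -60 kN, M_A = -120 kN·m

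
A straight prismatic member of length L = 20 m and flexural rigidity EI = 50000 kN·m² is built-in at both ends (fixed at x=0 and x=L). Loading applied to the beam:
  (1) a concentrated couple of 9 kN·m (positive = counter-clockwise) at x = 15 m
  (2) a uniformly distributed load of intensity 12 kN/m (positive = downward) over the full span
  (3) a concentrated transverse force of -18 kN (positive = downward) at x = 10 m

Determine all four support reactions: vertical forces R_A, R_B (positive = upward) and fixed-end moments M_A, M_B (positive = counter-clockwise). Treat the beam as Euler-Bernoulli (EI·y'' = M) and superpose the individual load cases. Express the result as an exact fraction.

R_A = 17841/160 kN, M_A = 5725/16 kN·m, R_B = 17679/160 kN, M_B = -5707/16 kN·m

Load 1 — applied couple M₀=9 kN·m at a=15 m (b=L-a=5):
  R_A = 6M₀ab/L³ = 6·9·15·5/20³ = 81/160 kN
  M_A = M₀b(2a-b)/L² = 9·5·(2·15-5)/20² = 45/16 kN·m
  R_B = -6M₀ab/L³ = -6·9·15·5/20³ = -81/160 kN
  M_B = M₀a(2b-a)/L² = 9·15·(2·5-15)/20² = -27/16 kN·m
Load 2 — uniform load w=12 kN/m over full span:
  R_A = wL/2 = 12·20/2 = 120 kN
  M_A = wL²/12 = 12·20²/12 = 400 kN·m
  R_B = wL/2 = 12·20/2 = 120 kN
  M_B = -wL²/12 = -12·20²/12 = -400 kN·m
Load 3 — point force P=-18 kN at a=10 m (b=L-a=10):
  R_A = Pb²(3a+b)/L³ = (-18)·10²·(3·10+10)/20³ = -9 kN
  M_A = Pab²/L² = (-18)·10·10²/20² = -45 kN·m
  R_B = Pa²(a+3b)/L³ = (-18)·10²·(10+3·10)/20³ = -9 kN
  M_B = -Pa²b/L² = -(-18)·10²·10/20² = 45 kN·m
Superposition: R_A = 17841/160 kN, M_A = 5725/16 kN·m, R_B = 17679/160 kN, M_B = -5707/16 kN·m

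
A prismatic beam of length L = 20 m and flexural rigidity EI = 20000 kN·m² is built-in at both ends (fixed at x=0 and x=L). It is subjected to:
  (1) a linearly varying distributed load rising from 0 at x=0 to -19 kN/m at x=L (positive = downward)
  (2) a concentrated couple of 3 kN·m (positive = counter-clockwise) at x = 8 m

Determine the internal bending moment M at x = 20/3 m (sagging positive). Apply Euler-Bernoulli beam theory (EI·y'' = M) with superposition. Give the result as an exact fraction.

Load 1 — triangular load w₀=-19 kN/m (0→w₀ over full span):
  M_1 = 3w₀Lx/20 - w₀L²/30 - w₀x³/(6L) = 3·(-19)·20·(20/3)/20 - (-19)·20²/30 - (-19)·(20/3)³/(6·20) = -6460/81 kN·m
Load 2 — applied couple M₀=3 kN·m at a=8 m (b=L-a=12):
  M_2 = R_Ax - M_A  [x≤a] with R_A=27/125, M_A=9/25 = (27/125)·(20/3) - (9/25) = 27/25 kN·m
Superposition: M = Σ M_i = -159313/2025 kN·m ≈ -78.673086 kN·m

M(20/3) = -159313/2025 kN·m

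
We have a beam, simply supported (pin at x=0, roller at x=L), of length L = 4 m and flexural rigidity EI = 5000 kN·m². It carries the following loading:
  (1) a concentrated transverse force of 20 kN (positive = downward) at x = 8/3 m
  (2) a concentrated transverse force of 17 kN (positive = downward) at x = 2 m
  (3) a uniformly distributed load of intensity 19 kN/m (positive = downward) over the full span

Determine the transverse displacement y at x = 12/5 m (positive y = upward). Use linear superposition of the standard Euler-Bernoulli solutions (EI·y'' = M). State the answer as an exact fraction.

y(12/5) = -219959/10546875 m

Load 1 — point force P=20 kN at a=8/3 m (b=L-a=4/3):
  y_1 = -Pbx(L²-b²-x²)/(6LEI)  [x≤a] = -20·(4/3)·(12/5)·(4²-(4/3)²-(12/5)²)/(6·4·5000) = -1904/421875 m
Load 2 — point force P=17 kN at a=2 m (b=L-a=2):
  y_2 = -Pa(L-x)(2Lx-a²-x²)/(6LEI)  [x>a] = -17·2·(4-(12/5))·(2·4·(12/5)-2²-(12/5)²)/(6·4·5000) = -1003/234375 m
Load 3 — uniform load w=19 kN/m over full span:
  y_3 = -wx(L³-2Lx²+x³)/(24EI) = -19·(12/5)·(4³-2·4·(12/5)²+(12/5)³)/(24·5000) = -4712/390625 m
Superposition: y = Σ y_i = -219959/10546875 m ≈ -0.020855 m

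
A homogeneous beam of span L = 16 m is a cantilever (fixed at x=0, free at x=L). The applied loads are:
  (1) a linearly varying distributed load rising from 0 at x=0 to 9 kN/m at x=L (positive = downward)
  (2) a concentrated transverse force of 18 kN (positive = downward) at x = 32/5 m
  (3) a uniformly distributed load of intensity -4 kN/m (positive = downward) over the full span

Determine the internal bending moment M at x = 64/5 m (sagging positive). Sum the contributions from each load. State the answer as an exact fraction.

M(64/5) = -2816/125 kN·m

Load 1 — triangular load w₀=9 kN/m (0→w₀ over full span):
  M_1 = w₀Lx/2 - w₀L²/3 - w₀x³/(6L) = 9·16·(64/5)/2 - 9·16²/3 - 9·(64/5)³/(6·16) = -5376/125 kN·m
Load 2 — point force P=18 kN at a=32/5 m (b=L-a=48/5):
  M_2 = 0  [x>a] = 0 kN·m
Load 3 — uniform load w=-4 kN/m over full span:
  M_3 = -w(L-x)²/2 = -(-4)·(16-(64/5))²/2 = 512/25 kN·m
Superposition: M = Σ M_i = -2816/125 kN·m ≈ -22.528000 kN·m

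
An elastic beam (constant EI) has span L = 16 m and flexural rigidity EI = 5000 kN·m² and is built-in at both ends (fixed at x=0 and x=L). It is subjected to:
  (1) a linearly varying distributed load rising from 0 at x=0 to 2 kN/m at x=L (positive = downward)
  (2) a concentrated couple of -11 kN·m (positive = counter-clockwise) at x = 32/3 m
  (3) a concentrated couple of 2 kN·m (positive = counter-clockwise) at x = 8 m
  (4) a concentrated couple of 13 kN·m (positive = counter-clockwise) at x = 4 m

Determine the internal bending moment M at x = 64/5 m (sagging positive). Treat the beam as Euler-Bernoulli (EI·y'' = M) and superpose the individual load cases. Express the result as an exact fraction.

M(64/5) = 9307/2000 kN·m

Load 1 — triangular load w₀=2 kN/m (0→w₀ over full span):
  M_1 = 3w₀Lx/20 - w₀L²/30 - w₀x³/(6L) = 3·2·16·(64/5)/20 - 2·16²/30 - 2·(64/5)³/(6·16) = 256/375 kN·m
Load 2 — applied couple M₀=-11 kN·m at a=32/3 m (b=L-a=16/3):
  M_2 = R_Ax - M_A - M₀  [x>a] with R_A=-11/12, M_A=-11/3 = (-11/12)·(64/5) - (-11/3) - (-11) = 44/15 kN·m
Load 3 — applied couple M₀=2 kN·m at a=8 m (b=L-a=8):
  M_3 = R_Ax - M_A - M₀  [x>a] with R_A=3/16, M_A=1/2 = (3/16)·(64/5) - (1/2) - 2 = -1/10 kN·m
Load 4 — applied couple M₀=13 kN·m at a=4 m (b=L-a=12):
  M_4 = R_Ax - M_A - M₀  [x>a] with R_A=117/128, M_A=-39/16 = (117/128)·(64/5) - (-39/16) - 13 = 91/80 kN·m
Superposition: M = Σ M_i = 9307/2000 kN·m ≈ 4.653500 kN·m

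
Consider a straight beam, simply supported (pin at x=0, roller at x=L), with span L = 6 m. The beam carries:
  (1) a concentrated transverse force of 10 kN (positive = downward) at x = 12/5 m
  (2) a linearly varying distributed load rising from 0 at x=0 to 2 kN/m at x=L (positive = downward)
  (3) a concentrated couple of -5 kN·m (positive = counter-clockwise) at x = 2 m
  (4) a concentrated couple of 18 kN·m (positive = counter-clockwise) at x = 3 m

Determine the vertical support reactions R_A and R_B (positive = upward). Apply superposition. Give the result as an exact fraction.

Load 1 — point force P=10 kN at a=12/5 m (b=L-a=18/5):
  R_A = Pb/L = 10·(18/5)/6 = 6 kN
  R_B = Pa/L = 10·(12/5)/6 = 4 kN
Load 2 — triangular load w₀=2 kN/m (0→w₀ over full span):
  R_A = w₀L/6 = 2·6/6 = 2 kN
  R_B = w₀L/3 = 2·6/3 = 4 kN
Load 3 — applied couple M₀=-5 kN·m at a=2 m (b=L-a=4):
  R_A = M₀/L = (-5)/6 = -5/6 kN
  R_B = -M₀/L = -(-5)/6 = 5/6 kN
Load 4 — applied couple M₀=18 kN·m at a=3 m (b=L-a=3):
  R_A = M₀/L = 18/6 = 3 kN
  R_B = -M₀/L = -18/6 = -3 kN
Superposition: R_A = 61/6 kN, R_B = 35/6 kN

R_A = 61/6 kN, R_B = 35/6 kN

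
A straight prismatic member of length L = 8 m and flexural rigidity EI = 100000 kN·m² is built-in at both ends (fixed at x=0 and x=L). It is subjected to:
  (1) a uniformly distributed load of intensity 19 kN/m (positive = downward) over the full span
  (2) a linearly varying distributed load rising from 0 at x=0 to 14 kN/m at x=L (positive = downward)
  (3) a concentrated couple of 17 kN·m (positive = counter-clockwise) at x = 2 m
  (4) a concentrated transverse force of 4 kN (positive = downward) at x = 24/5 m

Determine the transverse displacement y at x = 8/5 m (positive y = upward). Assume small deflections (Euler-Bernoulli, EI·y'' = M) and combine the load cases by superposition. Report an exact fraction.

y(8/5) = -2512141/2343750000 m

Load 1 — uniform load w=19 kN/m over full span:
  y_1 = -wx²(L-x)²/(24EI) = -19·(8/5)²·(8-(8/5))²/(24·100000) = -4864/5859375 m
Load 2 — triangular load w₀=14 kN/m (0→w₀ over full span):
  y_2 = -w₀x²(L-x)²(x+2L)/(120LEI) = -14·(8/5)²·(8-(8/5))²·((8/5)+2·8)/(120·8·100000) = -39424/146484375 m
Load 3 — applied couple M₀=17 kN·m at a=2 m (b=L-a=6):
  y_3 = (R_Ax³/6 - M_Ax²/2)/EI  [x≤a] with R_A=153/64, M_A=-51/16 = ((153/64)·(8/5)³/6 - (-51/16)·(8/5)²/2)/100000 = 357/6250000 m
Load 4 — point force P=4 kN at a=24/5 m (b=L-a=16/5):
  y_4 = -Pb²x²(3aL-(3a+b)x)/(6L³EI)  [x≤a] = -4·(16/5)²·(8/5)²·(3·(24/5)·8-(3·(24/5)+(16/5))·(8/5))/(6·8³·100000) = -4352/146484375 m
Superposition: y = Σ y_i = -2512141/2343750000 m ≈ -0.001072 m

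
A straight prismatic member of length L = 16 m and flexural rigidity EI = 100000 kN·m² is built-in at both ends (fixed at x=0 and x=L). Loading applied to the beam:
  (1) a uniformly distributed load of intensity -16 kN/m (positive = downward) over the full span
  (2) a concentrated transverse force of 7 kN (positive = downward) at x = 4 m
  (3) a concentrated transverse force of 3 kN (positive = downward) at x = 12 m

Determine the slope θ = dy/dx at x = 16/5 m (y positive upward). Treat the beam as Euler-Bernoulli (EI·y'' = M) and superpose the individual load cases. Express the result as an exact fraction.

θ(16/5) = 3901/781250 rad

Load 1 — uniform load w=-16 kN/m over full span:
  θ_1 = -wx(L-x)(L-2x)/(12EI) = -(-16)·(16/5)·(16-(16/5))·(16-2·(16/5))/(12·100000) = 2048/390625 rad
Load 2 — point force P=7 kN at a=4 m (b=L-a=12):
  θ_2 = -Pb²x(2aL-(3a+b)x)/(2L³EI)  [x≤a] = -7·12²·(16/5)·(2·4·16-(3·4+12)·(16/5))/(2·16³·100000) = -63/312500 rad
Load 3 — point force P=3 kN at a=12 m (b=L-a=4):
  θ_3 = -Pb²x(2aL-(3a+b)x)/(2L³EI)  [x≤a] = -3·4²·(16/5)·(2·12·16-(3·12+4)·(16/5))/(2·16³·100000) = -3/62500 rad
Superposition: θ = Σ θ_i = 3901/781250 rad ≈ 0.004993 rad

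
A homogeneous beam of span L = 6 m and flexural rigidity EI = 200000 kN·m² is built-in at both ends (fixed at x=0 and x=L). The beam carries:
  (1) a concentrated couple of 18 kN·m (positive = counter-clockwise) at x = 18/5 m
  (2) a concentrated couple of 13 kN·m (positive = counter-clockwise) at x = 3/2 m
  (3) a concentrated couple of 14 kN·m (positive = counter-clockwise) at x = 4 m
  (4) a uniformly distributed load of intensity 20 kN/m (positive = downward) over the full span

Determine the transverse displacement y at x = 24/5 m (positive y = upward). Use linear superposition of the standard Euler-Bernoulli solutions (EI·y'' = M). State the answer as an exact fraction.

Load 1 — applied couple M₀=18 kN·m at a=18/5 m (b=L-a=12/5):
  y_1 = (R_Ax³/6 - M_Ax²/2 - M₀(x-a)²/2)/EI  [x>a] with R_A=108/25, M_A=144/25 = ((108/25)·(24/5)³/6 - (144/25)·(24/5)²/2 - 18·((24/5)-(18/5))²/2)/200000 = 243/156250000 m
Load 2 — applied couple M₀=13 kN·m at a=3/2 m (b=L-a=9/2):
  y_2 = (R_Ax³/6 - M_Ax²/2 - M₀(x-a)²/2)/EI  [x>a] with R_A=39/16, M_A=-39/16 = ((39/16)·(24/5)³/6 - (-39/16)·(24/5)²/2 - 13·((24/5)-(3/2))²/2)/200000 = 2223/200000000 m
Load 3 — applied couple M₀=14 kN·m at a=4 m (b=L-a=2):
  y_3 = (R_Ax³/6 - M_Ax²/2 - M₀(x-a)²/2)/EI  [x>a] with R_A=28/9, M_A=14/3 = ((28/9)·(24/5)³/6 - (14/3)·(24/5)²/2 - 14·((24/5)-4)²/2)/200000 = -7/1562500 m
Load 4 — uniform load w=20 kN/m over full span:
  y_4 = -wx²(L-x)²/(24EI) = -20·(24/5)²·(6-(24/5))²/(24·200000) = -54/390625 m
Superposition: y = Σ y_i = -650249/5000000000 m ≈ -0.000130 m

y(24/5) = -650249/5000000000 m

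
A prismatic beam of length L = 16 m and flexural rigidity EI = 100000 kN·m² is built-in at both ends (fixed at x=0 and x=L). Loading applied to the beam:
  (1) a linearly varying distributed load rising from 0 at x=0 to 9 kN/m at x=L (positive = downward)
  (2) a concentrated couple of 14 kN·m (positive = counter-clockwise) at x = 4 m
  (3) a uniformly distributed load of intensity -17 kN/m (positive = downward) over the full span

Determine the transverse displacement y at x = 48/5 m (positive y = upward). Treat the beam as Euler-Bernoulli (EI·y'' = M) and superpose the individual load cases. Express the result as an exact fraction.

y(48/5) = 968926/48828125 m

Load 1 — triangular load w₀=9 kN/m (0→w₀ over full span):
  y_1 = -w₀x²(L-x)²(x+2L)/(120LEI) = -9·(48/5)²·(16-(48/5))²·((48/5)+2·16)/(120·16·100000) = -359424/48828125 m
Load 2 — applied couple M₀=14 kN·m at a=4 m (b=L-a=12):
  y_2 = (R_Ax³/6 - M_Ax²/2 - M₀(x-a)²/2)/EI  [x>a] with R_A=63/64, M_A=-21/8 = ((63/64)·(48/5)³/6 - (-21/8)·(48/5)²/2 - 14·((48/5)-4)²/2)/100000 = 182/390625 m
Load 3 — uniform load w=-17 kN/m over full span:
  y_3 = -wx²(L-x)²/(24EI) = -(-17)·(48/5)²·(16-(48/5))²/(24·100000) = 52224/1953125 m
Superposition: y = Σ y_i = 968926/48828125 m ≈ 0.019844 m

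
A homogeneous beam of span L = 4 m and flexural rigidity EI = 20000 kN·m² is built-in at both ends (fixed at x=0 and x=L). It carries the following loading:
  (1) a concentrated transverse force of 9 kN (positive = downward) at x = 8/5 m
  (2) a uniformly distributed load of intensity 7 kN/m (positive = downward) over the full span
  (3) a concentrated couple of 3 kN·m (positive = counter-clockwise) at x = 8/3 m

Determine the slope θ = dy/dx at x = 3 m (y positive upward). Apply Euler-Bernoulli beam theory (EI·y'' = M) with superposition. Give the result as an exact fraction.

θ(3) = 367/1250000 rad

Load 1 — point force P=9 kN at a=8/5 m (b=L-a=12/5):
  θ_1 = Pa²(L-x)(2bL-(3b+a)(L-x))/(2L³EI)  [x>a] = 9·(8/5)²·(4-3)·(2·(12/5)·4-(3·(12/5)+(8/5))·(4-3))/(2·4³·20000) = 117/1250000 rad
Load 2 — uniform load w=7 kN/m over full span:
  θ_2 = -wx(L-x)(L-2x)/(12EI) = -7·3·(4-3)·(4-2·3)/(12·20000) = 7/40000 rad
Load 3 — applied couple M₀=3 kN·m at a=8/3 m (b=L-a=4/3):
  θ_3 = (R_Ax²/2 - M_Ax - M₀(x-a))/EI  [x>a] with R_A=1, M_A=1 = (1·3²/2 - 1·3 - 3·(3-(8/3)))/20000 = 1/40000 rad
Superposition: θ = Σ θ_i = 367/1250000 rad ≈ 0.000294 rad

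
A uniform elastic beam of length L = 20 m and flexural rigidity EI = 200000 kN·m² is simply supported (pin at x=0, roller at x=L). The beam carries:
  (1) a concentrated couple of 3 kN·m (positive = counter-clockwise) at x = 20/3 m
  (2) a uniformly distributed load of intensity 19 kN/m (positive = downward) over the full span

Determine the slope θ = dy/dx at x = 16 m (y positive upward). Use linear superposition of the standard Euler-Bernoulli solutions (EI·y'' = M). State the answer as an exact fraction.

θ(16) = 37579/1500000 rad

Load 1 — applied couple M₀=3 kN·m at a=20/3 m (b=L-a=40/3):
  θ_1 = (M₀x²/(2L)-M₀(x-a)+C₁)/EI  [x>a] with C₁=M₀(3b²-L²)/(6L)=10/3 = (3·16²/(2·20)-3·(16-(20/3))+(10/3))/200000 = -41/1500000 rad
Load 2 — uniform load w=19 kN/m over full span:
  θ_2 = -w(L³-6Lx²+4x³)/(24EI) = -19·(20³-6·20·16²+4·16³)/(24·200000) = 627/25000 rad
Superposition: θ = Σ θ_i = 37579/1500000 rad ≈ 0.025053 rad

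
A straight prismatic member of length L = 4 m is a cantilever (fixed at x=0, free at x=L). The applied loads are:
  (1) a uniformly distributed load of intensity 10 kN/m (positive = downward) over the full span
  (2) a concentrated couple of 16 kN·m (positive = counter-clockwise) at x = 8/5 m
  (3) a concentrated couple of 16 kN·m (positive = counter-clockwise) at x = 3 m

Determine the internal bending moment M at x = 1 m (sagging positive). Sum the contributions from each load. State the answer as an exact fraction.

Load 1 — uniform load w=10 kN/m over full span:
  M_1 = -w(L-x)²/2 = -10·(4-1)²/2 = -45 kN·m
Load 2 — applied couple M₀=16 kN·m at a=8/5 m (b=L-a=12/5):
  M_2 = M₀  [x≤a] = 16 = 16 kN·m
Load 3 — applied couple M₀=16 kN·m at a=3 m (b=L-a=1):
  M_3 = M₀  [x≤a] = 16 = 16 kN·m
Superposition: M = Σ M_i = -13 kN·m ≈ -13.000000 kN·m

M(1) = -13 kN·m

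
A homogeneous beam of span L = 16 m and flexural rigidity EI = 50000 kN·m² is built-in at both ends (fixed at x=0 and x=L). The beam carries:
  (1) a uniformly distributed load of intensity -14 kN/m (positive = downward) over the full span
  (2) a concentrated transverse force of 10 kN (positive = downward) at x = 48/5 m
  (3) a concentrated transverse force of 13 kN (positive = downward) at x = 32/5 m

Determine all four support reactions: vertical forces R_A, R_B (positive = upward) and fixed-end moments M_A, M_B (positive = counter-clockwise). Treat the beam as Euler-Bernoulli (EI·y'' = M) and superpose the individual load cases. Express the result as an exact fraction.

Load 1 — uniform load w=-14 kN/m over full span:
  R_A = wL/2 = (-14)·16/2 = -112 kN
  M_A = wL²/12 = (-14)·16²/12 = -896/3 kN·m
  R_B = wL/2 = (-14)·16/2 = -112 kN
  M_B = -wL²/12 = -(-14)·16²/12 = 896/3 kN·m
Load 2 — point force P=10 kN at a=48/5 m (b=L-a=32/5):
  R_A = Pb²(3a+b)/L³ = 10·(32/5)²·(3·(48/5)+(32/5))/16³ = 88/25 kN
  M_A = Pab²/L² = 10·(48/5)·(32/5)²/16² = 384/25 kN·m
  R_B = Pa²(a+3b)/L³ = 10·(48/5)²·((48/5)+3·(32/5))/16³ = 162/25 kN
  M_B = -Pa²b/L² = -10·(48/5)²·(32/5)/16² = -576/25 kN·m
Load 3 — point force P=13 kN at a=32/5 m (b=L-a=48/5):
  R_A = Pb²(3a+b)/L³ = 13·(48/5)²·(3·(32/5)+(48/5))/16³ = 1053/125 kN
  M_A = Pab²/L² = 13·(32/5)·(48/5)²/16² = 3744/125 kN·m
  R_B = Pa²(a+3b)/L³ = 13·(32/5)²·((32/5)+3·(48/5))/16³ = 572/125 kN
  M_B = -Pa²b/L² = -13·(32/5)²·(48/5)/16² = -2496/125 kN·m
Superposition: R_A = -12507/125 kN, M_A = -95008/375 kN·m, R_B = -12618/125 kN, M_B = 95872/375 kN·m

R_A = -12507/125 kN, M_A = -95008/375 kN·m, R_B = -12618/125 kN, M_B = 95872/375 kN·m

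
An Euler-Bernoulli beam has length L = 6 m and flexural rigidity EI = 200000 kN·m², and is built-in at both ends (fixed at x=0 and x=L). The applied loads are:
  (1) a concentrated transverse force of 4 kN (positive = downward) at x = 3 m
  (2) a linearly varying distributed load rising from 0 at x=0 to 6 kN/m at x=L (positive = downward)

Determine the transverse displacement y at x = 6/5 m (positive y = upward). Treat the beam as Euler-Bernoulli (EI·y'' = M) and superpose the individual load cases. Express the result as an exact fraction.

y(6/5) = -40887/1562500000 m

Load 1 — point force P=4 kN at a=3 m (b=L-a=3):
  y_1 = -Pb²x²(3aL-(3a+b)x)/(6L³EI)  [x≤a] = -4·3²·(6/5)²·(3·3·6-(3·3+3)·(6/5))/(6·6³·200000) = -99/12500000 m
Load 2 — triangular load w₀=6 kN/m (0→w₀ over full span):
  y_2 = -w₀x²(L-x)²(x+2L)/(120LEI) = -6·(6/5)²·(6-(6/5))²·((6/5)+2·6)/(120·6·200000) = -891/48828125 m
Superposition: y = Σ y_i = -40887/1562500000 m ≈ -0.000026 m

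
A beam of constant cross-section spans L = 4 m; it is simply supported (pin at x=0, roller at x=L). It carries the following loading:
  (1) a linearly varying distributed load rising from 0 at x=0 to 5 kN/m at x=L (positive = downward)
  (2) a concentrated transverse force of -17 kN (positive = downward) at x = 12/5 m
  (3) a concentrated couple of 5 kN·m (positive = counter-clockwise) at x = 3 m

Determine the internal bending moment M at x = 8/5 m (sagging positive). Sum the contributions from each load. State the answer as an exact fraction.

Load 1 — triangular load w₀=5 kN/m (0→w₀ over full span):
  M_1 = w₀Lx/6 - w₀x³/(6L) = 5·4·(8/5)/6 - 5·(8/5)³/(6·4) = 112/25 kN·m
Load 2 — point force P=-17 kN at a=12/5 m (b=L-a=8/5):
  M_2 = Pbx/L  [x≤a] = (-17)·(8/5)·(8/5)/4 = -272/25 kN·m
Load 3 — applied couple M₀=5 kN·m at a=3 m (b=L-a=1):
  M_3 = M₀x/L  [x≤a] = 5·(8/5)/4 = 2 kN·m
Superposition: M = Σ M_i = -22/5 kN·m ≈ -4.400000 kN·m

M(8/5) = -22/5 kN·m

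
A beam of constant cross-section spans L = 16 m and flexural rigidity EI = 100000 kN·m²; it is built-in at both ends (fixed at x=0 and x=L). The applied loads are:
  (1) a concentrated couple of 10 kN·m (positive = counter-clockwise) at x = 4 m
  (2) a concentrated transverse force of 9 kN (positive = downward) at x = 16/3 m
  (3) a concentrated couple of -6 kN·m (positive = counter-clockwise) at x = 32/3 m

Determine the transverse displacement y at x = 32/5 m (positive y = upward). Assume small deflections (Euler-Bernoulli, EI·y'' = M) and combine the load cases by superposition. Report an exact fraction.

Load 1 — applied couple M₀=10 kN·m at a=4 m (b=L-a=12):
  y_1 = (R_Ax³/6 - M_Ax²/2 - M₀(x-a)²/2)/EI  [x>a] with R_A=45/64, M_A=-15/8 = ((45/64)·(32/5)³/6 - (-15/8)·(32/5)²/2 - 10·((32/5)-4)²/2)/100000 = 63/156250 m
Load 2 — point force P=9 kN at a=16/3 m (b=L-a=32/3):
  y_2 = -Pa²(L-x)²(3bL-(3b+a)(L-x))/(6L³EI)  [x>a] = -9·(16/3)²·(16-(32/5))²·(3·(32/3)·16-(3·(32/3)+(16/3))·(16-(32/5)))/(6·16³·100000) = -576/390625 m
Load 3 — applied couple M₀=-6 kN·m at a=32/3 m (b=L-a=16/3):
  y_3 = (R_Ax³/6 - M_Ax²/2)/EI  [x≤a] with R_A=-1/2, M_A=-2 = ((-1/2)·(32/5)³/6 - (-2)·(32/5)²/2)/100000 = 224/1171875 m
Superposition: y = Σ y_i = -2063/2343750 m ≈ -0.000880 m

y(32/5) = -2063/2343750 m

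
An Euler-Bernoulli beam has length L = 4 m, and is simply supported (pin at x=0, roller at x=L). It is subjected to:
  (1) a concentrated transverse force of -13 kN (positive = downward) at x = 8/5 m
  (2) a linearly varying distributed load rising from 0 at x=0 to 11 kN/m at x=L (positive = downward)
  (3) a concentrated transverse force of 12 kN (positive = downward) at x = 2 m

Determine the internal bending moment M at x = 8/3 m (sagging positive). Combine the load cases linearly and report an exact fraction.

M(8/3) = 4832/405 kN·m

Load 1 — point force P=-13 kN at a=8/5 m (b=L-a=12/5):
  M_1 = Pa(L-x)/L  [x>a] = (-13)·(8/5)·(4-(8/3))/4 = -104/15 kN·m
Load 2 — triangular load w₀=11 kN/m (0→w₀ over full span):
  M_2 = w₀Lx/6 - w₀x³/(6L) = 11·4·(8/3)/6 - 11·(8/3)³/(6·4) = 880/81 kN·m
Load 3 — point force P=12 kN at a=2 m (b=L-a=2):
  M_3 = Pa(L-x)/L  [x>a] = 12·2·(4-(8/3))/4 = 8 kN·m
Superposition: M = Σ M_i = 4832/405 kN·m ≈ 11.930864 kN·m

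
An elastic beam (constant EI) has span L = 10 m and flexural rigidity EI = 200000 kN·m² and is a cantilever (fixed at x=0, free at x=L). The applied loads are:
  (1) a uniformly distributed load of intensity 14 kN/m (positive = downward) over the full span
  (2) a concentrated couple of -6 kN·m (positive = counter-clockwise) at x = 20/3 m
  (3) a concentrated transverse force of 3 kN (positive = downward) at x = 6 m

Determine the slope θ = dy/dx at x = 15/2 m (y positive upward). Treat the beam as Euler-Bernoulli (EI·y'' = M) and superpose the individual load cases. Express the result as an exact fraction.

θ(15/2) = -19127/1600000 rad

Load 1 — uniform load w=14 kN/m over full span:
  θ_1 = -wx(x²-3Lx+3L²)/(6EI) = -14·(15/2)·((15/2)²-3·10·(15/2)+3·10²)/(6·200000) = -147/12800 rad
Load 2 — applied couple M₀=-6 kN·m at a=20/3 m (b=L-a=10/3):
  θ_2 = M₀a/EI  [x>a] = (-6)·(20/3)/200000 = -1/5000 rad
Load 3 — point force P=3 kN at a=6 m (b=L-a=4):
  θ_3 = -Pa²/(2EI)  [x>a] = -3·6²/(2·200000) = -27/100000 rad
Superposition: θ = Σ θ_i = -19127/1600000 rad ≈ -0.011954 rad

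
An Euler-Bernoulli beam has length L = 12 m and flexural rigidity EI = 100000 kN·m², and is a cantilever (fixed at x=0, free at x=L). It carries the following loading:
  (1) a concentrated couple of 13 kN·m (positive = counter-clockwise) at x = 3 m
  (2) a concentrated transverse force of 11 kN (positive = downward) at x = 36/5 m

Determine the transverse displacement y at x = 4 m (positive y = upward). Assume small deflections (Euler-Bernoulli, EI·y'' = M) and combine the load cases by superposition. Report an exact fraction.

Load 1 — applied couple M₀=13 kN·m at a=3 m (b=L-a=9):
  y_1 = M₀a(2x-a)/(2EI)  [x>a] = 13·3·(2·4-3)/(2·100000) = 39/40000 m
Load 2 — point force P=11 kN at a=36/5 m (b=L-a=24/5):
  y_2 = -Px²(3a-x)/(6EI)  [x≤a] = -11·4²·(3·(36/5)-4)/(6·100000) = -242/46875 m
Superposition: y = Σ y_i = -12563/3000000 m ≈ -0.004188 m

y(4) = -12563/3000000 m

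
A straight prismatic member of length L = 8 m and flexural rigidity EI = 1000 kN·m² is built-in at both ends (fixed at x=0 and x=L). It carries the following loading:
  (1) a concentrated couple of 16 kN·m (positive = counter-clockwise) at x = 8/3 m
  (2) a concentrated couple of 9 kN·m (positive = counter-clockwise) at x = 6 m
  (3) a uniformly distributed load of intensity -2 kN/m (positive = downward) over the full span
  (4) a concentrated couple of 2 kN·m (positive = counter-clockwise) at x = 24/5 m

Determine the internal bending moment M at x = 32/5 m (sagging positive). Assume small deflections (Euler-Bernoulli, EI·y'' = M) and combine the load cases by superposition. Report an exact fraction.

Load 1 — applied couple M₀=16 kN·m at a=8/3 m (b=L-a=16/3):
  M_1 = R_Ax - M_A - M₀  [x>a] with R_A=8/3, M_A=0 = (8/3)·(32/5) - 0 - 16 = 16/15 kN·m
Load 2 — applied couple M₀=9 kN·m at a=6 m (b=L-a=2):
  M_2 = R_Ax - M_A - M₀  [x>a] with R_A=81/64, M_A=45/16 = (81/64)·(32/5) - (45/16) - 9 = -297/80 kN·m
Load 3 — uniform load w=-2 kN/m over full span:
  M_3 = wLx/2 - wL²/12 - wx²/2 = (-2)·8·(32/5)/2 - (-2)·8²/12 - (-2)·(32/5)²/2 = 32/75 kN·m
Load 4 — applied couple M₀=2 kN·m at a=24/5 m (b=L-a=16/5):
  M_4 = R_Ax - M_A - M₀  [x>a] with R_A=9/25, M_A=16/25 = (9/25)·(32/5) - (16/25) - 2 = -42/125 kN·m
Superposition: M = Σ M_i = -15331/6000 kN·m ≈ -2.555167 kN·m

M(32/5) = -15331/6000 kN·m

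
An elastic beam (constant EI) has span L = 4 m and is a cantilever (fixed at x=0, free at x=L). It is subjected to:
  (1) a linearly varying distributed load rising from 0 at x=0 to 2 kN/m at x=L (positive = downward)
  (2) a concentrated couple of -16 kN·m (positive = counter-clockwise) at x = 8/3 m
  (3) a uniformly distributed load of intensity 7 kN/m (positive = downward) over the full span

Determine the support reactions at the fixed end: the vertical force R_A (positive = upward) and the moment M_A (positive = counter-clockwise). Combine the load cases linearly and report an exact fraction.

Load 1 — triangular load w₀=2 kN/m (0→w₀ over full span):
  R_A = w₀L/2 = 2·4/2 = 4 kN
  M_A = w₀L²/3 = 2·4²/3 = 32/3 kN·m
Load 2 — applied couple M₀=-16 kN·m at a=8/3 m (b=L-a=4/3):
  R_A = 0 kN
  M_A = -M₀ = -(-16) = 16 kN·m
Load 3 — uniform load w=7 kN/m over full span:
  R_A = wL = 7·4 = 28 kN
  M_A = wL²/2 = 7·4²/2 = 56 kN·m
Superposition: R_A = 32 kN, M_A = 248/3 kN·m

R_A = 32 kN, M_A = 248/3 kN·m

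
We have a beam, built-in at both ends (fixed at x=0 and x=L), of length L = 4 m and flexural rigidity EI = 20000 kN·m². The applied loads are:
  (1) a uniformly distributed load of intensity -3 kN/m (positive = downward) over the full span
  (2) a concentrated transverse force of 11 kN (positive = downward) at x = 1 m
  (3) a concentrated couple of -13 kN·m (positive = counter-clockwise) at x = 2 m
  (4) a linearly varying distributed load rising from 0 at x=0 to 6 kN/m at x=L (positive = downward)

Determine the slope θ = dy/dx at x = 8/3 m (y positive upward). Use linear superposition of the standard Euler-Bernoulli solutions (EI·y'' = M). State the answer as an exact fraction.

Load 1 — uniform load w=-3 kN/m over full span:
  θ_1 = -wx(L-x)(L-2x)/(12EI) = -(-3)·(8/3)·(4-(8/3))·(4-2·(8/3))/(12·20000) = -1/16875 rad
Load 2 — point force P=11 kN at a=1 m (b=L-a=3):
  θ_2 = Pa²(L-x)(2bL-(3b+a)(L-x))/(2L³EI)  [x>a] = 11·1²·(4-(8/3))·(2·3·4-(3·3+1)·(4-(8/3)))/(2·4³·20000) = 11/180000 rad
Load 3 — applied couple M₀=-13 kN·m at a=2 m (b=L-a=2):
  θ_3 = (R_Ax²/2 - M_Ax - M₀(x-a))/EI  [x>a] with R_A=-39/8, M_A=-13/4 = ((-39/8)·(8/3)²/2 - (-13/4)·(8/3) - (-13)·((8/3)-2))/20000 = 0 rad
Load 4 — triangular load w₀=6 kN/m (0→w₀ over full span):
  θ_4 = -w₀(2x(L-x)(L-2x)(x+2L)+x²(L-x)²)/(120LEI) = -6·(2·(8/3)·(4-(8/3))·(4-2·(8/3))·((8/3)+2·4)+(8/3)²·(4-(8/3))²)/(120·4·20000) = 14/253125 rad
Superposition: θ = Σ θ_i = 463/8100000 rad ≈ 0.000057 rad

θ(8/3) = 463/8100000 rad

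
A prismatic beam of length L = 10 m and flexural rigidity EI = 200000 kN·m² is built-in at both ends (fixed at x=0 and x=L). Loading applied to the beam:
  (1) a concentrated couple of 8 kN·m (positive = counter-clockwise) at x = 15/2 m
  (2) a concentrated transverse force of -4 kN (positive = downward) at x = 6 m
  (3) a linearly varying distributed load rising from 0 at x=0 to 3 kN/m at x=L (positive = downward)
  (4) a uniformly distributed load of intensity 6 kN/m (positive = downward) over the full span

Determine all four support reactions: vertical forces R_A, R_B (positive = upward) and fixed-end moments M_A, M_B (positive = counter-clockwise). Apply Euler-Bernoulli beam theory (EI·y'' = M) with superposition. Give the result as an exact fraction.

Load 1 — applied couple M₀=8 kN·m at a=15/2 m (b=L-a=5/2):
  R_A = 6M₀ab/L³ = 6·8·(15/2)·(5/2)/10³ = 9/10 kN
  M_A = M₀b(2a-b)/L² = 8·(5/2)·(2·(15/2)-(5/2))/10² = 5/2 kN·m
  R_B = -6M₀ab/L³ = -6·8·(15/2)·(5/2)/10³ = -9/10 kN
  M_B = M₀a(2b-a)/L² = 8·(15/2)·(2·(5/2)-(15/2))/10² = -3/2 kN·m
Load 2 — point force P=-4 kN at a=6 m (b=L-a=4):
  R_A = Pb²(3a+b)/L³ = (-4)·4²·(3·6+4)/10³ = -176/125 kN
  M_A = Pab²/L² = (-4)·6·4²/10² = -96/25 kN·m
  R_B = Pa²(a+3b)/L³ = (-4)·6²·(6+3·4)/10³ = -324/125 kN
  M_B = -Pa²b/L² = -(-4)·6²·4/10² = 144/25 kN·m
Load 3 — triangular load w₀=3 kN/m (0→w₀ over full span):
  R_A = 3w₀L/20 = 3·3·10/20 = 9/2 kN
  M_A = w₀L²/30 = 3·10²/30 = 10 kN·m
  R_B = 7w₀L/20 = 7·3·10/20 = 21/2 kN
  M_B = -w₀L²/20 = -3·10²/20 = -15 kN·m
Load 4 — uniform load w=6 kN/m over full span:
  R_A = wL/2 = 6·10/2 = 30 kN
  M_A = wL²/12 = 6·10²/12 = 50 kN·m
  R_B = wL/2 = 6·10/2 = 30 kN
  M_B = -wL²/12 = -6·10²/12 = -50 kN·m
Superposition: R_A = 4249/125 kN, M_A = 2933/50 kN·m, R_B = 4626/125 kN, M_B = -3037/50 kN·m

R_A = 4249/125 kN, M_A = 2933/50 kN·m, R_B = 4626/125 kN, M_B = -3037/50 kN·m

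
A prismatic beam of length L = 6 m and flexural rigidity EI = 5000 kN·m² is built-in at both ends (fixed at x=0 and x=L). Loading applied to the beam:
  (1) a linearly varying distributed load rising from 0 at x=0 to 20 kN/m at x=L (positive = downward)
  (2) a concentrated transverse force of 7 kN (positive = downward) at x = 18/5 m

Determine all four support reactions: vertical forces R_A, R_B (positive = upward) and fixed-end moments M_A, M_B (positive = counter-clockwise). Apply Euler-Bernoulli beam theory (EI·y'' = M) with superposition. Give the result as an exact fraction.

Load 1 — triangular load w₀=20 kN/m (0→w₀ over full span):
  R_A = 3w₀L/20 = 3·20·6/20 = 18 kN
  M_A = w₀L²/30 = 20·6²/30 = 24 kN·m
  R_B = 7w₀L/20 = 7·20·6/20 = 42 kN
  M_B = -w₀L²/20 = -20·6²/20 = -36 kN·m
Load 2 — point force P=7 kN at a=18/5 m (b=L-a=12/5):
  R_A = Pb²(3a+b)/L³ = 7·(12/5)²·(3·(18/5)+(12/5))/6³ = 308/125 kN
  M_A = Pab²/L² = 7·(18/5)·(12/5)²/6² = 504/125 kN·m
  R_B = Pa²(a+3b)/L³ = 7·(18/5)²·((18/5)+3·(12/5))/6³ = 567/125 kN
  M_B = -Pa²b/L² = -7·(18/5)²·(12/5)/6² = -756/125 kN·m
Superposition: R_A = 2558/125 kN, M_A = 3504/125 kN·m, R_B = 5817/125 kN, M_B = -5256/125 kN·m

R_A = 2558/125 kN, M_A = 3504/125 kN·m, R_B = 5817/125 kN, M_B = -5256/125 kN·m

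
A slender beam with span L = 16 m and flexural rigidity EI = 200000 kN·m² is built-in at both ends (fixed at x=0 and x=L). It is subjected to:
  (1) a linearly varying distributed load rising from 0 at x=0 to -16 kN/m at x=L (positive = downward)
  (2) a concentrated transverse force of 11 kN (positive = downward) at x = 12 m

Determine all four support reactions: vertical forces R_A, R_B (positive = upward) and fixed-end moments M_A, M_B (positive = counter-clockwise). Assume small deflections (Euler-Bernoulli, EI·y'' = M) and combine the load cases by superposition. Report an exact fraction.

Load 1 — triangular load w₀=-16 kN/m (0→w₀ over full span):
  R_A = 3w₀L/20 = 3·(-16)·16/20 = -192/5 kN
  M_A = w₀L²/30 = (-16)·16²/30 = -2048/15 kN·m
  R_B = 7w₀L/20 = 7·(-16)·16/20 = -448/5 kN
  M_B = -w₀L²/20 = -(-16)·16²/20 = 1024/5 kN·m
Load 2 — point force P=11 kN at a=12 m (b=L-a=4):
  R_A = Pb²(3a+b)/L³ = 11·4²·(3·12+4)/16³ = 55/32 kN
  M_A = Pab²/L² = 11·12·4²/16² = 33/4 kN·m
  R_B = Pa²(a+3b)/L³ = 11·12²·(12+3·4)/16³ = 297/32 kN
  M_B = -Pa²b/L² = -11·12²·4/16² = -99/4 kN·m
Superposition: R_A = -5869/160 kN, M_A = -7697/60 kN·m, R_B = -12851/160 kN, M_B = 3601/20 kN·m

R_A = -5869/160 kN, M_A = -7697/60 kN·m, R_B = -12851/160 kN, M_B = 3601/20 kN·m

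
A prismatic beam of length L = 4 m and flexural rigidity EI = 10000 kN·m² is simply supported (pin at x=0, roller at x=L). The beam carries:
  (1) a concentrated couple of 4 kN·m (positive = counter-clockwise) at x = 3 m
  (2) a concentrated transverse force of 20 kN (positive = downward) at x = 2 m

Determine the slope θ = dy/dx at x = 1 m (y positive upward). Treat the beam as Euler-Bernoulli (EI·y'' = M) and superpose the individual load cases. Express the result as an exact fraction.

Load 1 — applied couple M₀=4 kN·m at a=3 m (b=L-a=1):
  θ_1 = (M₀x²/(2L)+C₁)/EI  [x≤a] with C₁=M₀(3b²-L²)/(6L)=-13/6 = (4·1²/(2·4)+(-13/6))/10000 = -1/6000 rad
Load 2 — point force P=20 kN at a=2 m (b=L-a=2):
  θ_2 = -Pb(L²-b²-3x²)/(6LEI)  [x≤a] = -20·2·(4²-2²-3·1²)/(6·4·10000) = -3/2000 rad
Superposition: θ = Σ θ_i = -1/600 rad ≈ -0.001667 rad

θ(1) = -1/600 rad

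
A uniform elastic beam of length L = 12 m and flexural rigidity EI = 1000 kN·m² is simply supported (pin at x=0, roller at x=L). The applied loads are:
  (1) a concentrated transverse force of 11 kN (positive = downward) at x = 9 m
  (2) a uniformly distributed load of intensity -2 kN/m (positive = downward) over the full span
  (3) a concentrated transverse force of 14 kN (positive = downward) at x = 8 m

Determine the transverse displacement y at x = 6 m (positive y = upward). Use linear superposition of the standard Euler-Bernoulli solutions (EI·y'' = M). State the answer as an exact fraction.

y(6) = -1939/12000 m

Load 1 — point force P=11 kN at a=9 m (b=L-a=3):
  y_1 = -Pbx(L²-b²-x²)/(6LEI)  [x≤a] = -11·3·6·(12²-3²-6²)/(6·12·1000) = -1089/4000 m
Load 2 — uniform load w=-2 kN/m over full span:
  y_2 = -wx(L³-2Lx²+x³)/(24EI) = -(-2)·6·(12³-2·12·6²+6³)/(24·1000) = 27/50 m
Load 3 — point force P=14 kN at a=8 m (b=L-a=4):
  y_3 = -Pbx(L²-b²-x²)/(6LEI)  [x≤a] = -14·4·6·(12²-4²-6²)/(6·12·1000) = -161/375 m
Superposition: y = Σ y_i = -1939/12000 m ≈ -0.161583 m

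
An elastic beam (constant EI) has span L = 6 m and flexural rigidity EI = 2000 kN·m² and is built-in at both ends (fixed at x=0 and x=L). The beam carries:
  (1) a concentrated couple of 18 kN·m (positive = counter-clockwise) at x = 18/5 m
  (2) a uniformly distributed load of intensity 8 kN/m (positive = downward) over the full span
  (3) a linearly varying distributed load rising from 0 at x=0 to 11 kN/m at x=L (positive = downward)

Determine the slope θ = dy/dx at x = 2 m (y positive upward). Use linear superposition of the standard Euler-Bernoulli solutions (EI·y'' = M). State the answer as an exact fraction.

θ(2) = -601/56250 rad

Load 1 — applied couple M₀=18 kN·m at a=18/5 m (b=L-a=12/5):
  θ_1 = (R_Ax²/2 - M_Ax)/EI  [x≤a] with R_A=108/25, M_A=144/25 = ((108/25)·2²/2 - (144/25)·2)/2000 = -9/6250 rad
Load 2 — uniform load w=8 kN/m over full span:
  θ_2 = -wx(L-x)(L-2x)/(12EI) = -8·2·(6-2)·(6-2·2)/(12·2000) = -2/375 rad
Load 3 — triangular load w₀=11 kN/m (0→w₀ over full span):
  θ_3 = -w₀(2x(L-x)(L-2x)(x+2L)+x²(L-x)²)/(120LEI) = -11·(2·2·(6-2)·(6-2·2)·(2+2·6)+2²·(6-2)²)/(120·6·2000) = -22/5625 rad
Superposition: θ = Σ θ_i = -601/56250 rad ≈ -0.010684 rad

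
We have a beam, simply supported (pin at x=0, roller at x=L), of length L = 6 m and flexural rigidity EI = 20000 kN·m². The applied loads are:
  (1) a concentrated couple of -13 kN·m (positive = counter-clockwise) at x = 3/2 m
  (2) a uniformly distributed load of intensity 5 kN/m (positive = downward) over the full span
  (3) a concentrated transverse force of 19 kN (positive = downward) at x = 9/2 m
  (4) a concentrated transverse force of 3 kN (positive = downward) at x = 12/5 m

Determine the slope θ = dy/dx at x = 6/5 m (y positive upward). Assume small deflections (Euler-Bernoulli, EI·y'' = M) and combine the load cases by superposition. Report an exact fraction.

Load 1 — applied couple M₀=-13 kN·m at a=3/2 m (b=L-a=9/2):
  θ_1 = (M₀x²/(2L)+C₁)/EI  [x≤a] with C₁=M₀(3b²-L²)/(6L)=-143/16 = ((-13)·(6/5)²/(2·6)+(-143/16))/20000 = -4199/8000000 rad
Load 2 — uniform load w=5 kN/m over full span:
  θ_2 = -w(L³-6Lx²+4x³)/(24EI) = -5·(6³-6·6·(6/5)²+4·(6/5)³)/(24·20000) = -891/500000 rad
Load 3 — point force P=19 kN at a=9/2 m (b=L-a=3/2):
  θ_3 = -Pb(L²-b²-3x²)/(6LEI)  [x≤a] = -19·(3/2)·(6²-(3/2)²-3·(6/5)²)/(6·6·20000) = -18639/16000000 rad
Load 4 — point force P=3 kN at a=12/5 m (b=L-a=18/5):
  θ_4 = -Pb(L²-b²-3x²)/(6LEI)  [x≤a] = -3·(18/5)·(6²-(18/5)²-3·(6/5)²)/(6·6·20000) = -351/1250000 rad
Superposition: θ = Σ θ_i = -300209/80000000 rad ≈ -0.003753 rad

θ(6/5) = -300209/80000000 rad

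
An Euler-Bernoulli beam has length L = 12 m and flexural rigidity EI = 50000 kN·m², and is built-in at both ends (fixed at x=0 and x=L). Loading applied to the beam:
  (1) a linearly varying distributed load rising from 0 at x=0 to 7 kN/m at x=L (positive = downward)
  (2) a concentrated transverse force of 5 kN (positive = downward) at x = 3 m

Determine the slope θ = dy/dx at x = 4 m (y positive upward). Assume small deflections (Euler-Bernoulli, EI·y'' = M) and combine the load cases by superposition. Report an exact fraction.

Load 1 — triangular load w₀=7 kN/m (0→w₀ over full span):
  θ_1 = -w₀(2x(L-x)(L-2x)(x+2L)+x²(L-x)²)/(120LEI) = -7·(2·4·(12-4)·(12-2·4)·(4+2·12)+4²·(12-4)²)/(120·12·50000) = -112/140625 rad
Load 2 — point force P=5 kN at a=3 m (b=L-a=9):
  θ_2 = Pa²(L-x)(2bL-(3b+a)(L-x))/(2L³EI)  [x>a] = 5·3²·(12-4)·(2·9·12-(3·9+3)·(12-4))/(2·12³·50000) = -1/20000 rad
Superposition: θ = Σ θ_i = -3809/4500000 rad ≈ -0.000846 rad

θ(4) = -3809/4500000 rad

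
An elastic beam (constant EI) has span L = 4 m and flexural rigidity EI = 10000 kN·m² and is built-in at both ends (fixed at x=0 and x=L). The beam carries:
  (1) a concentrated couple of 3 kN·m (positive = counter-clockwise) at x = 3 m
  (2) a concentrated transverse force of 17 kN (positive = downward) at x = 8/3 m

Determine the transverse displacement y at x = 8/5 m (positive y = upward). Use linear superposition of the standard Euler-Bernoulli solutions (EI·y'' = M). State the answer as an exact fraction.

y(8/5) = -20567/50625000 m

Load 1 — applied couple M₀=3 kN·m at a=3 m (b=L-a=1):
  y_1 = (R_Ax³/6 - M_Ax²/2)/EI  [x≤a] with R_A=27/32, M_A=15/16 = ((27/32)·(8/5)³/6 - (15/16)·(8/5)²/2)/10000 = -39/625000 m
Load 2 — point force P=17 kN at a=8/3 m (b=L-a=4/3):
  y_2 = -Pb²x²(3aL-(3a+b)x)/(6L³EI)  [x≤a] = -17·(4/3)²·(8/5)²·(3·(8/3)·4-(3·(8/3)+(4/3))·(8/5))/(6·4³·10000) = -2176/6328125 m
Superposition: y = Σ y_i = -20567/50625000 m ≈ -0.000406 m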